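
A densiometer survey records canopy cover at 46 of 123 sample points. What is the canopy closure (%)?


Formula: Canopy closure = covered points / total points * 100
Closure = 46 / 123 * 100
Closure = 0.374 * 100 = 37.4%

37.4


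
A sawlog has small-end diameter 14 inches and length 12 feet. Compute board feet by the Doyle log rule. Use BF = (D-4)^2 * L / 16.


Doyle: BF = (D - 4)^2 * L / 16
Adjusted diameter = 14 - 4 = 10 in
(D-4)^2 = 10^2 = 100
BF = 100 * 12 / 16 = 75 BF

75


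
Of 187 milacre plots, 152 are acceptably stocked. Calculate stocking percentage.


Formula: Stocking % = stocked plots / total plots * 100
Stocking = 152 / 187 * 100
Stocking = 0.8128 * 100 = 81.3%

81.3


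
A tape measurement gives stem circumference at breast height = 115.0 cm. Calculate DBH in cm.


Formula: DBH = C / pi
DBH = 115.0 / pi
pi = 3.14159...
DBH = 36.6 cm

36.6


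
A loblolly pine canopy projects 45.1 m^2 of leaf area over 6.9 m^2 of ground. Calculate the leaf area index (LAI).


Formula: LAI = total leaf area / ground area  (dimensionless)
LAI = 45.1 m^2 / 6.9 m^2
LAI = 6.54

6.54


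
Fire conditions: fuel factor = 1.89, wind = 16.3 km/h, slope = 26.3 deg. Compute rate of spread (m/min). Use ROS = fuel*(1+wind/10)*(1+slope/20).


Formula: ROS = fuel * (1 + wind/10) * (1 + slope/20)
Wind factor = 1 + 16.3/10 = 2.63
Slope factor = 1 + 26.3/20 = 2.315
ROS = 1.89 * 2.63 * 2.315 = 11.51 m/min

11.51


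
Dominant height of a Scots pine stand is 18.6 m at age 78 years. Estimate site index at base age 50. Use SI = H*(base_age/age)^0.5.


Formula: SI = H_dom * (base_age / age)^0.5
Age ratio = 50 / 78 = 0.64103
sqrt(age_ratio) = 0.80064
SI = 18.6 * 0.80064 = 14.9 m

14.9


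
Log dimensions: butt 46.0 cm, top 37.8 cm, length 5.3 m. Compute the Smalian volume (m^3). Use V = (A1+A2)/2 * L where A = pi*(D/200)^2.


Smalian: V = (A1 + A2)/2 * L,  A = pi*(D/200)^2
A1 = pi*(46.0/200)^2 = 0.16619 m^2
A2 = pi*(37.8/200)^2 = 0.112221 m^2
V = (0.16619+0.112221)/2*5.3 = 0.7378 m^3

0.7378


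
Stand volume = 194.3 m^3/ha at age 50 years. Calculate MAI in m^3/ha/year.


Formula: MAI = Total Volume / Stand Age
MAI = 194.3 m^3/ha / 50 years
MAI = 3.89 m^3/ha/year

3.89


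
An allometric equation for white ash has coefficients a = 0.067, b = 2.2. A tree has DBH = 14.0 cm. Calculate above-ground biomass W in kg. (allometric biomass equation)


Formula: W = a * DBH^b  (allometric power law)
DBH^b = 14.0^2.2 = 332.2628
W = 0.067 * 332.2628 = 22.3 kg

22.3


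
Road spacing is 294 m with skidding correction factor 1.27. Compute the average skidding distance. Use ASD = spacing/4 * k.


Formula: ASD = (spacing / 4) * correction
Uncorrected distance = spacing / 4 = 294 / 4 = 73.5 m
ASD = 73.5 * 1.27 = 93 m

93


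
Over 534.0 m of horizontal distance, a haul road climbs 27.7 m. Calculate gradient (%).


Formula: Gradient = rise / run * 100
Gradient = 27.7 / 534.0 * 100 = 5.2%

5.2


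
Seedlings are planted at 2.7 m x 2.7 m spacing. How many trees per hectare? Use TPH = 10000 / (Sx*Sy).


Formula: TPH = 10000 m^2/ha / (spacing_x * spacing_y)
Area per tree = 2.7 m * 2.7 m = 7.29 m^2
TPH = 10000 / 7.29 = 1372 trees/ha

1372


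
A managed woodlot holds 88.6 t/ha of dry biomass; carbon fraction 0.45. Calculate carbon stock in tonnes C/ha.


Formula: Carbon Stock = Biomass * Carbon Fraction
C = 88.6 t/ha * 0.45
C = 39.9 t C/ha

39.9


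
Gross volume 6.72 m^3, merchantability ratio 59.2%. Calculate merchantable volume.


Formula: MV = V_total * (merchantable_pct / 100)
Merchantable fraction = 59.2% / 100 = 0.592
MV = 6.72 m^3 * 0.592 = 3.978 m^3

3.978


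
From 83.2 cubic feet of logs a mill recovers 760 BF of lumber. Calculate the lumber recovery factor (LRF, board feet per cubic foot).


Formula: LRF = Lumber Output (BF) / Log Input (ft^3)
LRF = 760 BF / 83.2 ft^3
LRF = 9.13 BF/ft^3

9.13


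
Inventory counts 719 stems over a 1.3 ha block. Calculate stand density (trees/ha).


Formula: Stand Density = N_trees / Area_ha
Density = 719 trees / 1.3 ha
Density = 553 trees/ha

553


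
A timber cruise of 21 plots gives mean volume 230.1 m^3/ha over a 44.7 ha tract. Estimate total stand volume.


Formula: Total Volume = Mean Volume per ha * Total Area
Total Volume = 230.1 m^3/ha * 44.7 ha
Total Volume = 10285 m^3

10285


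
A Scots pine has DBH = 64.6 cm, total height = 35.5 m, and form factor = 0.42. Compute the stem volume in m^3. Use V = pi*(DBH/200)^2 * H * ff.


Formula: V = pi * (DBH/200)^2 * H * ff
Radius = DBH/200 = 64.6/200 = 0.323 m
Radius^2 = 0.323^2 = 0.104329 m^2
V = pi * 0.104329 * 35.5 * 0.42
V = 4.887 m^3

4.887


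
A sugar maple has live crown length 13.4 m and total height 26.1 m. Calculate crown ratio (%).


Formula: Crown Ratio = (Crown Length / Total Height) * 100
CR = (13.4 m / 26.1 m) * 100
CR = 0.5134 * 100 = 51.3%

51.3


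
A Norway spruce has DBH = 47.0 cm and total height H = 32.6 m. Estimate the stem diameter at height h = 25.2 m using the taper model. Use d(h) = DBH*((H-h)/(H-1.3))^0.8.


Taper: d(h) = DBH * ((H - h) / (H - 1.3))^0.8
Numerator = H - h = 32.6 - 25.2 = 7.4 m
Denominator = H - 1.3 = 32.6 - 1.3 = 31.3 m
Ratio = 7.4 / 31.3 = 0.23642
d = 47.0 * 0.23642^0.8 = 14.8 cm

14.8


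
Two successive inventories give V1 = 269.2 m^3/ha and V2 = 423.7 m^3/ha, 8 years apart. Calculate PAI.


Formula: PAI = (V_T2 - V_T1) / (T2 - T1)
Volume increment = 423.7 - 269.2 = 154.5 m^3/ha
PAI = 154.5 / 8 = 19.31 m^3/ha/year

19.31


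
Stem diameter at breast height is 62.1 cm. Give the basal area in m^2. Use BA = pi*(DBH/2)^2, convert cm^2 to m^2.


Formula: BA = pi * (DBH/2)^2 / 10000  (cm^2 to m^2)
Radius = DBH/2 = 62.1/2 = 31.05 cm
BA = pi * 31.05^2 / 10000
   = 3028.8173 cm^2 / 10000
   = 0.3029 m^2

0.3029


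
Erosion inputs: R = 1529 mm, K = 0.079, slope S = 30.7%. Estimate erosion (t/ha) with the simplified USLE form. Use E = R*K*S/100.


Formula: E = R * K * S / 100  (simplified USLE)
R * K = 1529 * 0.079 = 120.791
E = 120.791 * 30.7 / 100 = 37.08 t/ha

37.08


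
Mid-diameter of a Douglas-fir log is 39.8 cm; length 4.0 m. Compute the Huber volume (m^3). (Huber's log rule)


Huber: V = Am * L,  Am = pi*(Dm/200)^2
Am = pi*(39.8/200)^2 = 0.12441 m^2
V = 0.12441*4.0 = 0.4976 m^3

0.4976


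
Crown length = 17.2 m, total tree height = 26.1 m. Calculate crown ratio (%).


Formula: Crown Ratio = (Crown Length / Total Height) * 100
CR = (17.2 m / 26.1 m) * 100
CR = 0.659 * 100 = 65.9%

65.9


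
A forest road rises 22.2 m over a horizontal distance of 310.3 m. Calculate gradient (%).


Formula: Gradient = rise / run * 100
Gradient = 22.2 / 310.3 * 100 = 7.2%

7.2


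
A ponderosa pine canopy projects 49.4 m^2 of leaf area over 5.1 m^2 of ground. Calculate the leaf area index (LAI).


Formula: LAI = total leaf area / ground area  (dimensionless)
LAI = 49.4 m^2 / 5.1 m^2
LAI = 9.69

9.69


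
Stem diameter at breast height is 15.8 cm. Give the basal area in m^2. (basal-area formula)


Formula: BA = pi * (DBH/2)^2 / 10000  (cm^2 to m^2)
Radius = DBH/2 = 15.8/2 = 7.9 cm
BA = pi * 7.9^2 / 10000
   = 196.0668 cm^2 / 10000
   = 0.0196 m^2

0.0196


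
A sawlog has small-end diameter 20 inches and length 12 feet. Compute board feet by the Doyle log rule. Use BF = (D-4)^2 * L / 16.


Doyle: BF = (D - 4)^2 * L / 16
Adjusted diameter = 20 - 4 = 16 in
(D-4)^2 = 16^2 = 256
BF = 256 * 12 / 16 = 192 BF

192


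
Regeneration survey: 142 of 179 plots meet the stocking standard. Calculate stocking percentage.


Formula: Stocking % = stocked plots / total plots * 100
Stocking = 142 / 179 * 100
Stocking = 0.7933 * 100 = 79.3%

79.3


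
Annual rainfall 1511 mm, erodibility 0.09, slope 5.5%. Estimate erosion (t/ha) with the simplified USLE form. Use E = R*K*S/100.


Formula: E = R * K * S / 100  (simplified USLE)
R * K = 1511 * 0.09 = 135.99
E = 135.99 * 5.5 / 100 = 7.48 t/ha

7.48


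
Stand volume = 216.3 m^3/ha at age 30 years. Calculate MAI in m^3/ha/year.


Formula: MAI = Total Volume / Stand Age
MAI = 216.3 m^3/ha / 30 years
MAI = 7.21 m^3/ha/year

7.21


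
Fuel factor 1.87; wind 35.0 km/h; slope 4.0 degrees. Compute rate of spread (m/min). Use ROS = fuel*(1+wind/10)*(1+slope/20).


Formula: ROS = fuel * (1 + wind/10) * (1 + slope/20)
Wind factor = 1 + 35.0/10 = 4.5
Slope factor = 1 + 4.0/20 = 1.2
ROS = 1.87 * 4.5 * 1.2 = 10.1 m/min

10.1


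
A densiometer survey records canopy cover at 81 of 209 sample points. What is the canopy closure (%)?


Formula: Canopy closure = covered points / total points * 100
Closure = 81 / 209 * 100
Closure = 0.3876 * 100 = 38.8%

38.8


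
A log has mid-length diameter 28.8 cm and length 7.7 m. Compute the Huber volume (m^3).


Huber: V = Am * L,  Am = pi*(Dm/200)^2
Am = pi*(28.8/200)^2 = 0.065144 m^2
V = 0.065144*7.7 = 0.5016 m^3

0.5016


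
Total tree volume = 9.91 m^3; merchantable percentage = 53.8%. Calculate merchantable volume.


Formula: MV = V_total * (merchantable_pct / 100)
Merchantable fraction = 53.8% / 100 = 0.538
MV = 9.91 m^3 * 0.538 = 5.332 m^3

5.332


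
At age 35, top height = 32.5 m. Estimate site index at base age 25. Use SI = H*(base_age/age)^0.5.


Formula: SI = H_dom * (base_age / age)^0.5
Age ratio = 25 / 35 = 0.71429
sqrt(age_ratio) = 0.84515
SI = 32.5 * 0.84515 = 27.5 m

27.5


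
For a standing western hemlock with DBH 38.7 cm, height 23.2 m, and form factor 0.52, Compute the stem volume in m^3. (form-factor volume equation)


Formula: V = pi * (DBH/200)^2 * H * ff
Radius = DBH/200 = 38.7/200 = 0.1935 m
Radius^2 = 0.1935^2 = 0.03744225 m^2
V = pi * 0.03744225 * 23.2 * 0.52
V = 1.419 m^3

1.419


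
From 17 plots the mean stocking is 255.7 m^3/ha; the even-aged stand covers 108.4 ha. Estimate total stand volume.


Formula: Total Volume = Mean Volume per ha * Total Area
Total Volume = 255.7 m^3/ha * 108.4 ha
Total Volume = 27718 m^3

27718


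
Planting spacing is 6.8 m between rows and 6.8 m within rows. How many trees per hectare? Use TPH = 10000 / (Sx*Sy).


Formula: TPH = 10000 m^2/ha / (spacing_x * spacing_y)
Area per tree = 6.8 m * 6.8 m = 46.24 m^2
TPH = 10000 / 46.24 = 216 trees/ha

216


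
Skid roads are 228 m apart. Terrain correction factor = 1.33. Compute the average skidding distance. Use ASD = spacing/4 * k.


Formula: ASD = (spacing / 4) * correction
Uncorrected distance = spacing / 4 = 228 / 4 = 57 m
ASD = 57 * 1.33 = 76 m

76


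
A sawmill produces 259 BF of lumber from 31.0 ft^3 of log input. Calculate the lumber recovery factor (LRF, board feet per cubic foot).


Formula: LRF = Lumber Output (BF) / Log Input (ft^3)
LRF = 259 BF / 31.0 ft^3
LRF = 8.35 BF/ft^3

8.35


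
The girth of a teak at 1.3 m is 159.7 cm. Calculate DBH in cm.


Formula: DBH = C / pi
DBH = 159.7 / pi
pi = 3.14159...
DBH = 50.8 cm

50.8


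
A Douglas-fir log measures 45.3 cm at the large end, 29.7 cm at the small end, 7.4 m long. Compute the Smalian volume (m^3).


Smalian: V = (A1 + A2)/2 * L,  A = pi*(D/200)^2
A1 = pi*(45.3/200)^2 = 0.161171 m^2
A2 = pi*(29.7/200)^2 = 0.069279 m^2
V = (0.161171+0.069279)/2*7.4 = 0.8527 m^3

0.8527


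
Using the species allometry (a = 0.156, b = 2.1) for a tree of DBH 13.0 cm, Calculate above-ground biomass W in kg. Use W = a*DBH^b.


Formula: W = a * DBH^b  (allometric power law)
DBH^b = 13.0^2.1 = 218.4143
W = 0.156 * 218.4143 = 34.1 kg

34.1


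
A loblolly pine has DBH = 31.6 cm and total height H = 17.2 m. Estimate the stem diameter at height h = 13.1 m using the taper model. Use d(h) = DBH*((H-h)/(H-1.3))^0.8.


Taper: d(h) = DBH * ((H - h) / (H - 1.3))^0.8
Numerator = H - h = 17.2 - 13.1 = 4.1 m
Denominator = H - 1.3 = 17.2 - 1.3 = 15.9 m
Ratio = 4.1 / 15.9 = 0.25786
d = 31.6 * 0.25786^0.8 = 10.7 cm

10.7


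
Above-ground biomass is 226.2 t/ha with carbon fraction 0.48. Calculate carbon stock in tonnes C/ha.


Formula: Carbon Stock = Biomass * Carbon Fraction
C = 226.2 t/ha * 0.48
C = 108.6 t C/ha

108.6


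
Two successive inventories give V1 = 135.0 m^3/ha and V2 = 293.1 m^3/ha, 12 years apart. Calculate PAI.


Formula: PAI = (V_T2 - V_T1) / (T2 - T1)
Volume increment = 293.1 - 135.0 = 158.1 m^3/ha
PAI = 158.1 / 12 = 13.18 m^3/ha/year

13.18


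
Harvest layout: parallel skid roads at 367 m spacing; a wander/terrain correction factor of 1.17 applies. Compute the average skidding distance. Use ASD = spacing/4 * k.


Formula: ASD = (spacing / 4) * correction
Uncorrected distance = spacing / 4 = 367 / 4 = 91.75 m
ASD = 91.75 * 1.17 = 107 m

107


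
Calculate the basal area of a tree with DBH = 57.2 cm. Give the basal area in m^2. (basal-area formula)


Formula: BA = pi * (DBH/2)^2 / 10000  (cm^2 to m^2)
Radius = DBH/2 = 57.2/2 = 28.6 cm
BA = pi * 28.6^2 / 10000
   = 2569.6971 cm^2 / 10000
   = 0.257 m^2

0.257


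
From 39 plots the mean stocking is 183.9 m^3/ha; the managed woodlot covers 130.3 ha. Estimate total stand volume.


Formula: Total Volume = Mean Volume per ha * Total Area
Total Volume = 183.9 m^3/ha * 130.3 ha
Total Volume = 23962 m^3

23962


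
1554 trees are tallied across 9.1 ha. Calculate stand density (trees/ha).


Formula: Stand Density = N_trees / Area_ha
Density = 1554 trees / 9.1 ha
Density = 171 trees/ha

171


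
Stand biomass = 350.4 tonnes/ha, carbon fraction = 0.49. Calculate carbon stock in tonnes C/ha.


Formula: Carbon Stock = Biomass * Carbon Fraction
C = 350.4 t/ha * 0.49
C = 171.7 t C/ha

171.7


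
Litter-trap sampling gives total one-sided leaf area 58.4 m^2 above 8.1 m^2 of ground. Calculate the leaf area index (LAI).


Formula: LAI = total leaf area / ground area  (dimensionless)
LAI = 58.4 m^2 / 8.1 m^2
LAI = 7.21

7.21


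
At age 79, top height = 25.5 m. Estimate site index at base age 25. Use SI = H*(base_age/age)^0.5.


Formula: SI = H_dom * (base_age / age)^0.5
Age ratio = 25 / 79 = 0.31646
sqrt(age_ratio) = 0.56254
SI = 25.5 * 0.56254 = 14.3 m

14.3


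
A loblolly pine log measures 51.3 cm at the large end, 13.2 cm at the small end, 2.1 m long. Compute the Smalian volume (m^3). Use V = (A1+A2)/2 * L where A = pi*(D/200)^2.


Smalian: V = (A1 + A2)/2 * L,  A = pi*(D/200)^2
A1 = pi*(51.3/200)^2 = 0.206692 m^2
A2 = pi*(13.2/200)^2 = 0.013685 m^2
V = (0.206692+0.013685)/2*2.1 = 0.2314 m^3

0.2314


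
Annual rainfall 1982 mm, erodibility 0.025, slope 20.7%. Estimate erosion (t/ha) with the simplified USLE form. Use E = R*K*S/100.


Formula: E = R * K * S / 100  (simplified USLE)
R * K = 1982 * 0.025 = 49.55
E = 49.55 * 20.7 / 100 = 10.26 t/ha

10.26


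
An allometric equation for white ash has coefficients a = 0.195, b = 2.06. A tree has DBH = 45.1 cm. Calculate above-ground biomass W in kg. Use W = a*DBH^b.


Formula: W = a * DBH^b  (allometric power law)
DBH^b = 45.1^2.06 = 2556.2521
W = 0.195 * 2556.2521 = 498.5 kg

498.5


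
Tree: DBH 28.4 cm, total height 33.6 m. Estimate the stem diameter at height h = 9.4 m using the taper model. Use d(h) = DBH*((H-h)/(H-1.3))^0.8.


Taper: d(h) = DBH * ((H - h) / (H - 1.3))^0.8
Numerator = H - h = 33.6 - 9.4 = 24.2 m
Denominator = H - 1.3 = 33.6 - 1.3 = 32.3 m
Ratio = 24.2 / 32.3 = 0.74923
d = 28.4 * 0.74923^0.8 = 22.5 cm

22.5


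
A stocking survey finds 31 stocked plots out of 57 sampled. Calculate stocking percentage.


Formula: Stocking % = stocked plots / total plots * 100
Stocking = 31 / 57 * 100
Stocking = 0.5439 * 100 = 54.4%

54.4


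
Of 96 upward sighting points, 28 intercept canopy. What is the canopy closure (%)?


Formula: Canopy closure = covered points / total points * 100
Closure = 28 / 96 * 100
Closure = 0.2917 * 100 = 29.2%

29.2


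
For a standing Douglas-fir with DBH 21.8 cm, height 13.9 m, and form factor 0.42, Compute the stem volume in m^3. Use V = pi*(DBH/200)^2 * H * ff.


Formula: V = pi * (DBH/200)^2 * H * ff
Radius = DBH/200 = 21.8/200 = 0.109 m
Radius^2 = 0.109^2 = 0.011881 m^2
V = pi * 0.011881 * 13.9 * 0.42
V = 0.218 m^3

0.218


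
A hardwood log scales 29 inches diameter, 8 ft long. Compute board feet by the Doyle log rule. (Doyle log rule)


Doyle: BF = (D - 4)^2 * L / 16
Adjusted diameter = 29 - 4 = 25 in
(D-4)^2 = 25^2 = 625
BF = 625 * 8 / 16 = 313 BF

313


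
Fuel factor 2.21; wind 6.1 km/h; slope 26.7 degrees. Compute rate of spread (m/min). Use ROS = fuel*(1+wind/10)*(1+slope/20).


Formula: ROS = fuel * (1 + wind/10) * (1 + slope/20)
Wind factor = 1 + 6.1/10 = 1.61
Slope factor = 1 + 26.7/20 = 2.335
ROS = 2.21 * 1.61 * 2.335 = 8.31 m/min

8.31


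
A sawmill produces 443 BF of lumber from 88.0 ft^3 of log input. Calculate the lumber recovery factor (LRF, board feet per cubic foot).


Formula: LRF = Lumber Output (BF) / Log Input (ft^3)
LRF = 443 BF / 88.0 ft^3
LRF = 5.03 BF/ft^3

5.03


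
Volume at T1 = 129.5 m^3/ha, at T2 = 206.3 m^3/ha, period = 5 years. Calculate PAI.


Formula: PAI = (V_T2 - V_T1) / (T2 - T1)
Volume increment = 206.3 - 129.5 = 76.8 m^3/ha
PAI = 76.8 / 5 = 15.36 m^3/ha/year

15.36


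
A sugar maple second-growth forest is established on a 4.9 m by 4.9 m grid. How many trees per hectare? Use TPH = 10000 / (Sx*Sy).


Formula: TPH = 10000 m^2/ha / (spacing_x * spacing_y)
Area per tree = 4.9 m * 4.9 m = 24.01 m^2
TPH = 10000 / 24.01 = 416 trees/ha

416


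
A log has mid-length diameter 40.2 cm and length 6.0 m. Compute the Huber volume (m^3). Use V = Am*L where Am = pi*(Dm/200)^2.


Huber: V = Am * L,  Am = pi*(Dm/200)^2
Am = pi*(40.2/200)^2 = 0.126923 m^2
V = 0.126923*6.0 = 0.7615 m^3

0.7615


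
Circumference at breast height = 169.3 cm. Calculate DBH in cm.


Formula: DBH = C / pi
DBH = 169.3 / pi
pi = 3.14159...
DBH = 53.9 cm

53.9


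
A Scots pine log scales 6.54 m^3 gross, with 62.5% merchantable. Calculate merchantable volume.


Formula: MV = V_total * (merchantable_pct / 100)
Merchantable fraction = 62.5% / 100 = 0.625
MV = 6.54 m^3 * 0.625 = 4.088 m^3

4.088


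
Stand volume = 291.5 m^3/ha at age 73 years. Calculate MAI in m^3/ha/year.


Formula: MAI = Total Volume / Stand Age
MAI = 291.5 m^3/ha / 73 years
MAI = 3.99 m^3/ha/year

3.99


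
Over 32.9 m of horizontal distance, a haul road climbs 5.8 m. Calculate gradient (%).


Formula: Gradient = rise / run * 100
Gradient = 5.8 / 32.9 * 100 = 17.6%

17.6


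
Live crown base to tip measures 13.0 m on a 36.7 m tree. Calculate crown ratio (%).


Formula: Crown Ratio = (Crown Length / Total Height) * 100
CR = (13.0 m / 36.7 m) * 100
CR = 0.3542 * 100 = 35.4%

35.4


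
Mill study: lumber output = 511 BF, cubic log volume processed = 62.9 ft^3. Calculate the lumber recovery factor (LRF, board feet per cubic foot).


Formula: LRF = Lumber Output (BF) / Log Input (ft^3)
LRF = 511 BF / 62.9 ft^3
LRF = 8.12 BF/ft^3

8.12


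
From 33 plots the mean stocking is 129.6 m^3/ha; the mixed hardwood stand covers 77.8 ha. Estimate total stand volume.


Formula: Total Volume = Mean Volume per ha * Total Area
Total Volume = 129.6 m^3/ha * 77.8 ha
Total Volume = 10083 m^3

10083


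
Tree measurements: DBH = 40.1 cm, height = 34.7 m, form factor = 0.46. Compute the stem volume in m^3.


Formula: V = pi * (DBH/200)^2 * H * ff
Radius = DBH/200 = 40.1/200 = 0.2005 m
Radius^2 = 0.2005^2 = 0.04020025 m^2
V = pi * 0.04020025 * 34.7 * 0.46
V = 2.016 m^3

2.016


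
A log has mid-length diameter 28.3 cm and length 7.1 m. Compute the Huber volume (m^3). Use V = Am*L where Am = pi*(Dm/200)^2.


Huber: V = Am * L,  Am = pi*(Dm/200)^2
Am = pi*(28.3/200)^2 = 0.062902 m^2
V = 0.062902*7.1 = 0.4466 m^3

0.4466


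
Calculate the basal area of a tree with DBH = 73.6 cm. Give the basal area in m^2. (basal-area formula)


Formula: BA = pi * (DBH/2)^2 / 10000  (cm^2 to m^2)
Radius = DBH/2 = 73.6/2 = 36.8 cm
BA = pi * 36.8^2 / 10000
   = 4254.4704 cm^2 / 10000
   = 0.4254 m^2

0.4254


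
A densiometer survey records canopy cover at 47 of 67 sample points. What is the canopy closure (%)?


Formula: Canopy closure = covered points / total points * 100
Closure = 47 / 67 * 100
Closure = 0.7015 * 100 = 70.1%

70.1


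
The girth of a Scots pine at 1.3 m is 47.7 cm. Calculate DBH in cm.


Formula: DBH = C / pi
DBH = 47.7 / pi
pi = 3.14159...
DBH = 15.2 cm

15.2


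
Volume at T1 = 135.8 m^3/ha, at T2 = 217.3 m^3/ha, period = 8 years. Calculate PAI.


Formula: PAI = (V_T2 - V_T1) / (T2 - T1)
Volume increment = 217.3 - 135.8 = 81.5 m^3/ha
PAI = 81.5 / 8 = 10.19 m^3/ha/year

10.19


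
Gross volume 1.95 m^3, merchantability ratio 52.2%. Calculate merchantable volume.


Formula: MV = V_total * (merchantable_pct / 100)
Merchantable fraction = 52.2% / 100 = 0.522
MV = 1.95 m^3 * 0.522 = 1.018 m^3

1.018


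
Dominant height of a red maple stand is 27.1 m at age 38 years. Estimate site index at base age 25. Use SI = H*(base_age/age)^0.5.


Formula: SI = H_dom * (base_age / age)^0.5
Age ratio = 25 / 38 = 0.65789
sqrt(age_ratio) = 0.81111
SI = 27.1 * 0.81111 = 22.0 m

22.0


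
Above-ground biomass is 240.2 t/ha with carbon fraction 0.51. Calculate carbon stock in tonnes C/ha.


Formula: Carbon Stock = Biomass * Carbon Fraction
C = 240.2 t/ha * 0.51
C = 122.5 t C/ha

122.5


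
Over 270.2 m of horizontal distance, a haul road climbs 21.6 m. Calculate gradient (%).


Formula: Gradient = rise / run * 100
Gradient = 21.6 / 270.2 * 100 = 8.0%

8.0


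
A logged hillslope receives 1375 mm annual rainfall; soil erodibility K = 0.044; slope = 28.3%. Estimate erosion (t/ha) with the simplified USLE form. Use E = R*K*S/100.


Formula: E = R * K * S / 100  (simplified USLE)
R * K = 1375 * 0.044 = 60.5
E = 60.5 * 28.3 / 100 = 17.12 t/ha

17.12


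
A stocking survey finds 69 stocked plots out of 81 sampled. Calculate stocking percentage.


Formula: Stocking % = stocked plots / total plots * 100
Stocking = 69 / 81 * 100
Stocking = 0.8519 * 100 = 85.2%

85.2


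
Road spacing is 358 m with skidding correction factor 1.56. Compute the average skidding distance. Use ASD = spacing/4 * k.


Formula: ASD = (spacing / 4) * correction
Uncorrected distance = spacing / 4 = 358 / 4 = 89.5 m
ASD = 89.5 * 1.56 = 140 m

140


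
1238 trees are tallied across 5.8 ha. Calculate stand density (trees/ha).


Formula: Stand Density = N_trees / Area_ha
Density = 1238 trees / 5.8 ha
Density = 213 trees/ha

213


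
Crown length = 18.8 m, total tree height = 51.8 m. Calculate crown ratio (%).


Formula: Crown Ratio = (Crown Length / Total Height) * 100
CR = (18.8 m / 51.8 m) * 100
CR = 0.3629 * 100 = 36.3%

36.3


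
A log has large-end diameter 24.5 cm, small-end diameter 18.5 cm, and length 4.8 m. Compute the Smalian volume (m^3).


Smalian: V = (A1 + A2)/2 * L,  A = pi*(D/200)^2
A1 = pi*(24.5/200)^2 = 0.047144 m^2
A2 = pi*(18.5/200)^2 = 0.02688 m^2
V = (0.047144+0.02688)/2*4.8 = 0.1777 m^3

0.1777


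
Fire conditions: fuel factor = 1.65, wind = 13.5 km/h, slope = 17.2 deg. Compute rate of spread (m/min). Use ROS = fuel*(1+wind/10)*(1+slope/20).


Formula: ROS = fuel * (1 + wind/10) * (1 + slope/20)
Wind factor = 1 + 13.5/10 = 2.35
Slope factor = 1 + 17.2/20 = 1.86
ROS = 1.65 * 2.35 * 1.86 = 7.21 m/min

7.21


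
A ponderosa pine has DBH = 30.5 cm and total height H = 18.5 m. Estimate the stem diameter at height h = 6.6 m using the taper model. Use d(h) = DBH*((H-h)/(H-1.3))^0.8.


Taper: d(h) = DBH * ((H - h) / (H - 1.3))^0.8
Numerator = H - h = 18.5 - 6.6 = 11.9 m
Denominator = H - 1.3 = 18.5 - 1.3 = 17.2 m
Ratio = 11.9 / 17.2 = 0.69186
d = 30.5 * 0.69186^0.8 = 22.7 cm

22.7


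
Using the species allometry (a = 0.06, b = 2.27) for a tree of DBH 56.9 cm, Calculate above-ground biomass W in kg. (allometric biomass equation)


Formula: W = a * DBH^b  (allometric power law)
DBH^b = 56.9^2.27 = 9640.6173
W = 0.06 * 9640.6173 = 578.4 kg

578.4


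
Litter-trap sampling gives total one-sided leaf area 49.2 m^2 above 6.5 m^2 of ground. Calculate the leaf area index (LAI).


Formula: LAI = total leaf area / ground area  (dimensionless)
LAI = 49.2 m^2 / 6.5 m^2
LAI = 7.57

7.57


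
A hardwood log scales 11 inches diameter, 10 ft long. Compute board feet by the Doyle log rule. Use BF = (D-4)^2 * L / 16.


Doyle: BF = (D - 4)^2 * L / 16
Adjusted diameter = 11 - 4 = 7 in
(D-4)^2 = 7^2 = 49
BF = 49 * 10 / 16 = 31 BF

31


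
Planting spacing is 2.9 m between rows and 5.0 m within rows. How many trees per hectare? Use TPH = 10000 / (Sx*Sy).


Formula: TPH = 10000 m^2/ha / (spacing_x * spacing_y)
Area per tree = 2.9 m * 5.0 m = 14.5 m^2
TPH = 10000 / 14.5 = 690 trees/ha

690


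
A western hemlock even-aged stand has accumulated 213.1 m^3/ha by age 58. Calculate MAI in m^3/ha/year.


Formula: MAI = Total Volume / Stand Age
MAI = 213.1 m^3/ha / 58 years
MAI = 3.67 m^3/ha/year

3.67


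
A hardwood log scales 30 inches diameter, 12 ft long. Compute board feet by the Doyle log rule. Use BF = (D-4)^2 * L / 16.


Doyle: BF = (D - 4)^2 * L / 16
Adjusted diameter = 30 - 4 = 26 in
(D-4)^2 = 26^2 = 676
BF = 676 * 12 / 16 = 507 BF

507


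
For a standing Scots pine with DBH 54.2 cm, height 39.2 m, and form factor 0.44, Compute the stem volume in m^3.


Formula: V = pi * (DBH/200)^2 * H * ff
Radius = DBH/200 = 54.2/200 = 0.271 m
Radius^2 = 0.271^2 = 0.073441 m^2
V = pi * 0.073441 * 39.2 * 0.44
V = 3.979 m^3

3.979


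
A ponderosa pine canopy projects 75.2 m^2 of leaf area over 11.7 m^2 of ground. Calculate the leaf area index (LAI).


Formula: LAI = total leaf area / ground area  (dimensionless)
LAI = 75.2 m^2 / 11.7 m^2
LAI = 6.43

6.43


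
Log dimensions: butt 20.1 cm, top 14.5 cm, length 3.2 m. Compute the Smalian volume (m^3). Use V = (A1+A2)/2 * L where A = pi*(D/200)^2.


Smalian: V = (A1 + A2)/2 * L,  A = pi*(D/200)^2
A1 = pi*(20.1/200)^2 = 0.031731 m^2
A2 = pi*(14.5/200)^2 = 0.016513 m^2
V = (0.031731+0.016513)/2*3.2 = 0.0772 m^3

0.0772


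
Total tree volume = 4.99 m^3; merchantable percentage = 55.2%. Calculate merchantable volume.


Formula: MV = V_total * (merchantable_pct / 100)
Merchantable fraction = 55.2% / 100 = 0.552
MV = 4.99 m^3 * 0.552 = 2.754 m^3

2.754


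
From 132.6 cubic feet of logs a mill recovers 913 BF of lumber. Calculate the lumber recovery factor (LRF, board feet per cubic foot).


Formula: LRF = Lumber Output (BF) / Log Input (ft^3)
LRF = 913 BF / 132.6 ft^3
LRF = 6.89 BF/ft^3

6.89


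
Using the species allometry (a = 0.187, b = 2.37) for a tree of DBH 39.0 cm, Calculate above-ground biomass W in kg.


Formula: W = a * DBH^b  (allometric power law)
DBH^b = 39.0^2.37 = 5899.6075
W = 0.187 * 5899.6075 = 1103.2 kg

1103.2


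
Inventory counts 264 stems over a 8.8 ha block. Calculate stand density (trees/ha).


Formula: Stand Density = N_trees / Area_ha
Density = 264 trees / 8.8 ha
Density = 30 trees/ha

30


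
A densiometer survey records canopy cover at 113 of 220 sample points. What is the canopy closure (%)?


Formula: Canopy closure = covered points / total points * 100
Closure = 113 / 220 * 100
Closure = 0.5136 * 100 = 51.4%

51.4


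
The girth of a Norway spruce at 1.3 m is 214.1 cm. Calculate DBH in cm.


Formula: DBH = C / pi
DBH = 214.1 / pi
pi = 3.14159...
DBH = 68.2 cm

68.2


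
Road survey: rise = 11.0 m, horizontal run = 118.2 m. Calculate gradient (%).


Formula: Gradient = rise / run * 100
Gradient = 11.0 / 118.2 * 100 = 9.3%

9.3


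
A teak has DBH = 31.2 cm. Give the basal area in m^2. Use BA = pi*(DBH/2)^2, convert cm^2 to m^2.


Formula: BA = pi * (DBH/2)^2 / 10000  (cm^2 to m^2)
Radius = DBH/2 = 31.2/2 = 15.6 cm
BA = pi * 15.6^2 / 10000
   = 764.538 cm^2 / 10000
   = 0.0765 m^2

0.0765


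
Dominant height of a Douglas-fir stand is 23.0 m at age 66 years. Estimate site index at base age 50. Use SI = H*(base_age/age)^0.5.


Formula: SI = H_dom * (base_age / age)^0.5
Age ratio = 50 / 66 = 0.75758
sqrt(age_ratio) = 0.87039
SI = 23.0 * 0.87039 = 20.0 m

20.0


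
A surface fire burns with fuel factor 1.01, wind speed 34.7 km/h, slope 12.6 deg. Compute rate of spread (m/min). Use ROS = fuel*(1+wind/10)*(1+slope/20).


Formula: ROS = fuel * (1 + wind/10) * (1 + slope/20)
Wind factor = 1 + 34.7/10 = 4.47
Slope factor = 1 + 12.6/20 = 1.63
ROS = 1.01 * 4.47 * 1.63 = 7.36 m/min

7.36


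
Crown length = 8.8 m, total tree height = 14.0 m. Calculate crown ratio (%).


Formula: Crown Ratio = (Crown Length / Total Height) * 100
CR = (8.8 m / 14.0 m) * 100
CR = 0.6286 * 100 = 62.9%

62.9


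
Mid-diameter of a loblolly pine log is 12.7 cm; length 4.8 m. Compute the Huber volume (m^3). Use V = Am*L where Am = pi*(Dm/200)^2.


Huber: V = Am * L,  Am = pi*(Dm/200)^2
Am = pi*(12.7/200)^2 = 0.012668 m^2
V = 0.012668*4.8 = 0.0608 m^3

0.0608


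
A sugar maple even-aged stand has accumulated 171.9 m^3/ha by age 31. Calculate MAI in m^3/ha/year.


Formula: MAI = Total Volume / Stand Age
MAI = 171.9 m^3/ha / 31 years
MAI = 5.55 m^3/ha/year

5.55


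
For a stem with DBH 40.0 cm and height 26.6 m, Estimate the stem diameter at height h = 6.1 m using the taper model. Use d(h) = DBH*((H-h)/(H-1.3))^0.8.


Taper: d(h) = DBH * ((H - h) / (H - 1.3))^0.8
Numerator = H - h = 26.6 - 6.1 = 20.5 m
Denominator = H - 1.3 = 26.6 - 1.3 = 25.3 m
Ratio = 20.5 / 25.3 = 0.81028
d = 40.0 * 0.81028^0.8 = 33.8 cm

33.8


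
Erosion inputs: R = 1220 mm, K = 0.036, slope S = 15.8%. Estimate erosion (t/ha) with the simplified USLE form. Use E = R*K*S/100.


Formula: E = R * K * S / 100  (simplified USLE)
R * K = 1220 * 0.036 = 43.92
E = 43.92 * 15.8 / 100 = 6.94 t/ha

6.94


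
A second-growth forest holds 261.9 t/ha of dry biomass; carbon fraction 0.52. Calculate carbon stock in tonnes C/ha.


Formula: Carbon Stock = Biomass * Carbon Fraction
C = 261.9 t/ha * 0.52
C = 136.2 t C/ha

136.2


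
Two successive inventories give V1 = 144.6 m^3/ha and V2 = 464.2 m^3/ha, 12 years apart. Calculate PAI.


Formula: PAI = (V_T2 - V_T1) / (T2 - T1)
Volume increment = 464.2 - 144.6 = 319.6 m^3/ha
PAI = 319.6 / 12 = 26.63 m^3/ha/year

26.63


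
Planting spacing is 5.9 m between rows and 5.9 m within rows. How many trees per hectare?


Formula: TPH = 10000 m^2/ha / (spacing_x * spacing_y)
Area per tree = 5.9 m * 5.9 m = 34.81 m^2
TPH = 10000 / 34.81 = 287 trees/ha

287


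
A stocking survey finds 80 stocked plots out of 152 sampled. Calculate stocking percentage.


Formula: Stocking % = stocked plots / total plots * 100
Stocking = 80 / 152 * 100
Stocking = 0.5263 * 100 = 52.6%

52.6


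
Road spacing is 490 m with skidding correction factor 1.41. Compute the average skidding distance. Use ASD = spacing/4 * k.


Formula: ASD = (spacing / 4) * correction
Uncorrected distance = spacing / 4 = 490 / 4 = 122.5 m
ASD = 122.5 * 1.41 = 173 m

173


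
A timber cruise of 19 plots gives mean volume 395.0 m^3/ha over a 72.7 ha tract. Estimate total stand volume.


Formula: Total Volume = Mean Volume per ha * Total Area
Total Volume = 395.0 m^3/ha * 72.7 ha
Total Volume = 28717 m^3

28717


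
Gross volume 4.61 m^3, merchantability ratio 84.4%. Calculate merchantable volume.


Formula: MV = V_total * (merchantable_pct / 100)
Merchantable fraction = 84.4% / 100 = 0.844
MV = 4.61 m^3 * 0.844 = 3.891 m^3

3.891


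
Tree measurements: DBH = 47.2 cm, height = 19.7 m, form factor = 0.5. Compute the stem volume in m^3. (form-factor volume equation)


Formula: V = pi * (DBH/200)^2 * H * ff
Radius = DBH/200 = 47.2/200 = 0.236 m
Radius^2 = 0.236^2 = 0.055696 m^2
V = pi * 0.055696 * 19.7 * 0.5
V = 1.723 m^3

1.723


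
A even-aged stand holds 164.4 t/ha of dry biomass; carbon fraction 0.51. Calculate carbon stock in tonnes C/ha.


Formula: Carbon Stock = Biomass * Carbon Fraction
C = 164.4 t/ha * 0.51
C = 83.8 t C/ha

83.8


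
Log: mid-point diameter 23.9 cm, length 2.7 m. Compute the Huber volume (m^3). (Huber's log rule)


Huber: V = Am * L,  Am = pi*(Dm/200)^2
Am = pi*(23.9/200)^2 = 0.044863 m^2
V = 0.044863*2.7 = 0.1211 m^3

0.1211


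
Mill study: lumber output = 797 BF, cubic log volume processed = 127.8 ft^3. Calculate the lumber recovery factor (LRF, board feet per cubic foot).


Formula: LRF = Lumber Output (BF) / Log Input (ft^3)
LRF = 797 BF / 127.8 ft^3
LRF = 6.24 BF/ft^3

6.24


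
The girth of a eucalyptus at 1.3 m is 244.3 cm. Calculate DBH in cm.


Formula: DBH = C / pi
DBH = 244.3 / pi
pi = 3.14159...
DBH = 77.8 cm

77.8


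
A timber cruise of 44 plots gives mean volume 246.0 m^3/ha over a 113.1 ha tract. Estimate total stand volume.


Formula: Total Volume = Mean Volume per ha * Total Area
Total Volume = 246.0 m^3/ha * 113.1 ha
Total Volume = 27823 m^3

27823


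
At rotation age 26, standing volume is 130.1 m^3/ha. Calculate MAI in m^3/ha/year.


Formula: MAI = Total Volume / Stand Age
MAI = 130.1 m^3/ha / 26 years
MAI = 5.0 m^3/ha/year

5.0


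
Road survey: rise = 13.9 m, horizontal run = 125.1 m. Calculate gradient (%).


Formula: Gradient = rise / run * 100
Gradient = 13.9 / 125.1 * 100 = 11.1%

11.1


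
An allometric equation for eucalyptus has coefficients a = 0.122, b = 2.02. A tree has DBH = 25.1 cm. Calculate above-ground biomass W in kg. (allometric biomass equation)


Formula: W = a * DBH^b  (allometric power law)
DBH^b = 25.1^2.02 = 671.9561
W = 0.122 * 671.9561 = 82.0 kg

82.0


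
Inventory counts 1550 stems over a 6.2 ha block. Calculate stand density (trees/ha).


Formula: Stand Density = N_trees / Area_ha
Density = 1550 trees / 6.2 ha
Density = 250 trees/ha

250


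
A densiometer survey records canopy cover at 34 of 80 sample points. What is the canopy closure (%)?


Formula: Canopy closure = covered points / total points * 100
Closure = 34 / 80 * 100
Closure = 0.425 * 100 = 42.5%

42.5


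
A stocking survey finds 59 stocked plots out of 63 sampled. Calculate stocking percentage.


Formula: Stocking % = stocked plots / total plots * 100
Stocking = 59 / 63 * 100
Stocking = 0.9365 * 100 = 93.7%

93.7


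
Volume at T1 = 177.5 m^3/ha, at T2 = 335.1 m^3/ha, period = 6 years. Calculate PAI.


Formula: PAI = (V_T2 - V_T1) / (T2 - T1)
Volume increment = 335.1 - 177.5 = 157.6 m^3/ha
PAI = 157.6 / 6 = 26.27 m^3/ha/year

26.27


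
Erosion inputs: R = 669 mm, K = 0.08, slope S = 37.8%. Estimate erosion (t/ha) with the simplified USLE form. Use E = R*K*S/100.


Formula: E = R * K * S / 100  (simplified USLE)
R * K = 669 * 0.08 = 53.52
E = 53.52 * 37.8 / 100 = 20.23 t/ha

20.23


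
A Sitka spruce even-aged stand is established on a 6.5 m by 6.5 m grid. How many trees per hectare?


Formula: TPH = 10000 m^2/ha / (spacing_x * spacing_y)
Area per tree = 6.5 m * 6.5 m = 42.25 m^2
TPH = 10000 / 42.25 = 237 trees/ha

237


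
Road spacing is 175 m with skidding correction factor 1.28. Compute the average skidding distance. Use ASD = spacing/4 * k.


Formula: ASD = (spacing / 4) * correction
Uncorrected distance = spacing / 4 = 175 / 4 = 43.75 m
ASD = 43.75 * 1.28 = 56 m

56


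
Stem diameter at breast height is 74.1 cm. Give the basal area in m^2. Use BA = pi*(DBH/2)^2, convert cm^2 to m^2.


Formula: BA = pi * (DBH/2)^2 / 10000  (cm^2 to m^2)
Radius = DBH/2 = 74.1/2 = 37.05 cm
BA = pi * 37.05^2 / 10000
   = 4312.4721 cm^2 / 10000
   = 0.4312 m^2

0.4312


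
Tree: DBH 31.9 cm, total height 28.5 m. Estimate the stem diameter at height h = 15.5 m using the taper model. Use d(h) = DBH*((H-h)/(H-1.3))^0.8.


Taper: d(h) = DBH * ((H - h) / (H - 1.3))^0.8
Numerator = H - h = 28.5 - 15.5 = 13.0 m
Denominator = H - 1.3 = 28.5 - 1.3 = 27.2 m
Ratio = 13.0 / 27.2 = 0.47794
d = 31.9 * 0.47794^0.8 = 17.7 cm

17.7


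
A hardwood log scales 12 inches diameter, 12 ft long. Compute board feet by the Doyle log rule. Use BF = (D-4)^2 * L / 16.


Doyle: BF = (D - 4)^2 * L / 16
Adjusted diameter = 12 - 4 = 8 in
(D-4)^2 = 8^2 = 64
BF = 64 * 12 / 16 = 48 BF

48


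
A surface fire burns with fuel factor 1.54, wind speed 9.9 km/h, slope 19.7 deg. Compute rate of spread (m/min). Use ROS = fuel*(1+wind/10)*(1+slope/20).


Formula: ROS = fuel * (1 + wind/10) * (1 + slope/20)
Wind factor = 1 + 9.9/10 = 1.99
Slope factor = 1 + 19.7/20 = 1.985
ROS = 1.54 * 1.99 * 1.985 = 6.08 m/min

6.08


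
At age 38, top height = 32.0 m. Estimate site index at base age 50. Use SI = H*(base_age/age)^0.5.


Formula: SI = H_dom * (base_age / age)^0.5
Age ratio = 50 / 38 = 1.31579
sqrt(age_ratio) = 1.14708
SI = 32.0 * 1.14708 = 36.7 m

36.7


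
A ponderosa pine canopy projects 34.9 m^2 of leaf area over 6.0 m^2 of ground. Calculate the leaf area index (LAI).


Formula: LAI = total leaf area / ground area  (dimensionless)
LAI = 34.9 m^2 / 6.0 m^2
LAI = 5.82

5.82


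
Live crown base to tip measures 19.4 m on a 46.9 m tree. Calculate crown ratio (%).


Formula: Crown Ratio = (Crown Length / Total Height) * 100
CR = (19.4 m / 46.9 m) * 100
CR = 0.4136 * 100 = 41.4%

41.4


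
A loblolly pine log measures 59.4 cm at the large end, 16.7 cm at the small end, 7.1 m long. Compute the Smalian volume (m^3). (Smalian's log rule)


Smalian: V = (A1 + A2)/2 * L,  A = pi*(D/200)^2
A1 = pi*(59.4/200)^2 = 0.277117 m^2
A2 = pi*(16.7/200)^2 = 0.021904 m^2
V = (0.277117+0.021904)/2*7.1 = 1.0615 m^3

1.0615


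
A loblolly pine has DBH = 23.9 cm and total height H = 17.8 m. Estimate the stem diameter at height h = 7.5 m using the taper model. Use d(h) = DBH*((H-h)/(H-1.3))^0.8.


Taper: d(h) = DBH * ((H - h) / (H - 1.3))^0.8
Numerator = H - h = 17.8 - 7.5 = 10.3 m
Denominator = H - 1.3 = 17.8 - 1.3 = 16.5 m
Ratio = 10.3 / 16.5 = 0.62424
d = 23.9 * 0.62424^0.8 = 16.4 cm

16.4


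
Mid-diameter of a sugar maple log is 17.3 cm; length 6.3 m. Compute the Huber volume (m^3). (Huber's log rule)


Huber: V = Am * L,  Am = pi*(Dm/200)^2
Am = pi*(17.3/200)^2 = 0.023506 m^2
V = 0.023506*6.3 = 0.1481 m^3

0.1481


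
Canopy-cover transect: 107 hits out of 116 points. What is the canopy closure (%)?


Formula: Canopy closure = covered points / total points * 100
Closure = 107 / 116 * 100
Closure = 0.9224 * 100 = 92.2%

92.2


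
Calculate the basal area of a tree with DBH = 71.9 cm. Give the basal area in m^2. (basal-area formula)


Formula: BA = pi * (DBH/2)^2 / 10000  (cm^2 to m^2)
Radius = DBH/2 = 71.9/2 = 35.95 cm
BA = pi * 35.95^2 / 10000
   = 4060.2022 cm^2 / 10000
   = 0.406 m^2

0.406


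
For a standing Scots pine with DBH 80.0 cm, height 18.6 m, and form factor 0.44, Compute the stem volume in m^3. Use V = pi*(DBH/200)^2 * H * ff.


Formula: V = pi * (DBH/200)^2 * H * ff
Radius = DBH/200 = 80.0/200 = 0.4 m
Radius^2 = 0.4^2 = 0.16 m^2
V = pi * 0.16 * 18.6 * 0.44
V = 4.114 m^3

4.114


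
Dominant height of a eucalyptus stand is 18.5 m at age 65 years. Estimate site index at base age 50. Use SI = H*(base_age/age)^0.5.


Formula: SI = H_dom * (base_age / age)^0.5
Age ratio = 50 / 65 = 0.76923
sqrt(age_ratio) = 0.87706
SI = 18.5 * 0.87706 = 16.2 m

16.2


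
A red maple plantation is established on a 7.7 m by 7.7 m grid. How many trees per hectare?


Formula: TPH = 10000 m^2/ha / (spacing_x * spacing_y)
Area per tree = 7.7 m * 7.7 m = 59.29 m^2
TPH = 10000 / 59.29 = 169 trees/ha

169


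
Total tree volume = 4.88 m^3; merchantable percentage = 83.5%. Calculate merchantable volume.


Formula: MV = V_total * (merchantable_pct / 100)
Merchantable fraction = 83.5% / 100 = 0.835
MV = 4.88 m^3 * 0.835 = 4.075 m^3

4.075


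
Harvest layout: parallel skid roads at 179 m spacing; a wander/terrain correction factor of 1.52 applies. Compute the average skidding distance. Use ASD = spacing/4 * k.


Formula: ASD = (spacing / 4) * correction
Uncorrected distance = spacing / 4 = 179 / 4 = 44.75 m
ASD = 44.75 * 1.52 = 68 m

68
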